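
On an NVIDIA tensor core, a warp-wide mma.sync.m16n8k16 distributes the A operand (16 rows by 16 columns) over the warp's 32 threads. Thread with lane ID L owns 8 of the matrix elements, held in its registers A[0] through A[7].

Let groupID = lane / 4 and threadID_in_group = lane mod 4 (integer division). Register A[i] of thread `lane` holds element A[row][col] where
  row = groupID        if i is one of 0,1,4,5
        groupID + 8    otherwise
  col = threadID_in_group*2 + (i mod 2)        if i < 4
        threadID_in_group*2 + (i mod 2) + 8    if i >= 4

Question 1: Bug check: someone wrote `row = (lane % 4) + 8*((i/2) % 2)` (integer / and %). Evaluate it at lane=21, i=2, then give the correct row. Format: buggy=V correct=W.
buggy=9 correct=13

`(lane % 4) + 8*((i/2) % 2)`[21,2]->9
lane 21->21/4=5, 21 mod 4=1
i=2  r:5+8->13  c:2·1+0+0->2
row: 9 vs 13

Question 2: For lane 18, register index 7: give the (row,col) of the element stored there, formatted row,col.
12,13

L=18->gid=18>>2=4, tid=18&3=2
[7]->row 4+8=12  col 2·2+1+8=13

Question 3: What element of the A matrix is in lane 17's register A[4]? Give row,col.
4,10

L=17→G=17>>2=4, T=17&3=1
[4]→row 4+0=4  col 1·2+0+8=10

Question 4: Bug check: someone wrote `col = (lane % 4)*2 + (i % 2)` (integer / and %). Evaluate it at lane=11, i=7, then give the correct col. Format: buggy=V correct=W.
`(lane % 4)*2 + (i % 2)`[11,7]⇒7
lane 11: gr=2 (11/4), th=3 (11%4)
i=7: r=2+8=10, c=3*2+1+8=15
col: 7 vs 15

buggy=7 correct=15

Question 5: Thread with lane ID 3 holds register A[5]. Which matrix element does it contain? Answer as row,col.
lane 3: g=0 (3/4), t=3 (3%4)
i=5: r=0+0=0, c=3*2+1+8=15

0,15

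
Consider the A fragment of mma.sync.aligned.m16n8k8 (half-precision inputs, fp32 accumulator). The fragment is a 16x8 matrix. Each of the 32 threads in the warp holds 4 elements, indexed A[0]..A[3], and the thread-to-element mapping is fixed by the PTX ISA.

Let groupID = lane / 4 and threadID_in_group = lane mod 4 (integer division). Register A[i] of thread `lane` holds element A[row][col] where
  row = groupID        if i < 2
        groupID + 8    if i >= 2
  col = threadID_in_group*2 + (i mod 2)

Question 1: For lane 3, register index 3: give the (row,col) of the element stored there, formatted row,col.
lane 3→3/4=0, 3 mod 4=3
i=3  r:0+8→8  c:2·3+1→7

8,7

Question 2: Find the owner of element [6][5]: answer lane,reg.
26,1

r=6->g=6,rb=0  c=5->t=2,b0=1
L=6*4+2=26  i=0*2+1=1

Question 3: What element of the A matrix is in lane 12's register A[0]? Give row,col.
L=12⇒gr=12>>2=3, th=12&3=0
[0]⇒row 3+0=3  col 0·2+0=0

3,0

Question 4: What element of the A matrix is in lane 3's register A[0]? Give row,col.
0,6

lane 3=>3/4=0, 3 mod 4=3
i=0  r:0+0=>0  c:2·3+0=>6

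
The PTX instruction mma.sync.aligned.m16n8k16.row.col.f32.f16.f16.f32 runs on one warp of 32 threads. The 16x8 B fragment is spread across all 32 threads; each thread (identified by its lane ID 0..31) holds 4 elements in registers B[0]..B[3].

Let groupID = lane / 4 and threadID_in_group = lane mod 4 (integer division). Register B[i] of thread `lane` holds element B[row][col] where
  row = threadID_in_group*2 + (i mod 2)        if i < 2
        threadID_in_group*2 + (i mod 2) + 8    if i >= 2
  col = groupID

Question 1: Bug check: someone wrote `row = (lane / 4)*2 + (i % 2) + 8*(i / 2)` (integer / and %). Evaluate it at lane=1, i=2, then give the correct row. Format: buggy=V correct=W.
buggy=8 correct=10

`(lane / 4)*2 + (i % 2) + 8*(i / 2)`[1,2]=>8
lane 1=>1/4=0, 1 mod 4=1
i=2  r:2·1+0+8=>10  c:0
row: 8 vs 10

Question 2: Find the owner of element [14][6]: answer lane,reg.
c=6->g=6  r=14->rb=1,t=3,b0=0
L=6*4+3=27  i=1*2+0=2

27,2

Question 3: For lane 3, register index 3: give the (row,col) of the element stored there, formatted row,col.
3: gid=0,tid=3
[3] (3*2+1+8,0) = (15,0)

15,0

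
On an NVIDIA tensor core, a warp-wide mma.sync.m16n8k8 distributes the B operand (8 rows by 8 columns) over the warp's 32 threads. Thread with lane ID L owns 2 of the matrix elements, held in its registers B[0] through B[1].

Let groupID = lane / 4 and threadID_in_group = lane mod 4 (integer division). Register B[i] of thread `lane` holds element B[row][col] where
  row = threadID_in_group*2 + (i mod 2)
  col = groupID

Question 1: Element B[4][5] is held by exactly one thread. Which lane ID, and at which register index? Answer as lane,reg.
c=5→G=5  r=4→T=2,p=0
L=5*4+2=22  i=0=0

22,0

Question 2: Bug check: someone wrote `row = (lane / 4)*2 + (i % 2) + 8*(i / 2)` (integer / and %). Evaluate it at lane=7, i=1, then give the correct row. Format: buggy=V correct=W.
buggy=3 correct=7

`(lane / 4)*2 + (i % 2) + 8*(i / 2)`[7,1]→3
lane 7→7/4=1, 7 mod 4=3
i=1  r:2·3+1→7  c:1
row: 3 vs 7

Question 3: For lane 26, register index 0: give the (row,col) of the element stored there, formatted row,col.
4,6

L=26->gid=26>>2=6, tid=26&3=2
[0]->row 2·2+0=4  col gid=6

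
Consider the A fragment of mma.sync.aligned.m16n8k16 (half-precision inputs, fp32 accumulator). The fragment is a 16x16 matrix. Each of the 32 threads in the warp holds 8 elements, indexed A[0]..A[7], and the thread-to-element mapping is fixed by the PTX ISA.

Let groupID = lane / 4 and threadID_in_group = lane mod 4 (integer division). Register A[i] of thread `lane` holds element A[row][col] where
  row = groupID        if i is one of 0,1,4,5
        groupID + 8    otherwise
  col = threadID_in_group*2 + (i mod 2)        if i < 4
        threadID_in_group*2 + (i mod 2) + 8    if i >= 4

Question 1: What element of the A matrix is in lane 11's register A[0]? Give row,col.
2,6

11: gid=2,tid=3
[0] (2+0,3*2+0+0) = (2,6)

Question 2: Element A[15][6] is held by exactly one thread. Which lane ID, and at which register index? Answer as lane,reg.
r=15⇒gr=7,Rb=1  c=6⇒Cb=0,th=3,odd=0
L=7*4+3=31  i=0*4+1*2+0=2

31,2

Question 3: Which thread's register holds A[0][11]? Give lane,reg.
1,5

r=0⇒gr=0,Rb=0  c=11⇒Cb=1,th=1,odd=1
L=0*4+1=1  i=1*4+0*2+1=5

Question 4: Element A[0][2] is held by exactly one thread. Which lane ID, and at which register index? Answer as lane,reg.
r:0=>grp=0,rB=0  c:2=>cB=0,tig=1,lo=0
L=0*4+1=1  i=0*4+0*2+0=0

1,0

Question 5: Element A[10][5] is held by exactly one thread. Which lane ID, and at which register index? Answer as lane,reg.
r=10⇒gr=2,Rb=1  c=5⇒Cb=0,th=2,odd=1
L=2*4+2=10  i=0*4+1*2+1=3

10,3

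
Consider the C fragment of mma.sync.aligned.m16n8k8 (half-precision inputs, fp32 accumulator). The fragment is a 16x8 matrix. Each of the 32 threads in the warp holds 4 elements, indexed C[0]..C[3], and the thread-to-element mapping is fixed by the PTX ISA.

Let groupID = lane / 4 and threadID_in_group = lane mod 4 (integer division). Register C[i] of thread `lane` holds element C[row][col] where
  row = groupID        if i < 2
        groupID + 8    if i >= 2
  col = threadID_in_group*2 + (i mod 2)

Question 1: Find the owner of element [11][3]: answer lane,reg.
13,3

r=11->g=3,rb=1  c=3->t=1,b0=1
L=3*4+1=13  i=1*2+1=3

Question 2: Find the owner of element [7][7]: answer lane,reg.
r=7→G=7,rhi=0  c=7→T=3,p=1
L=7*4+3=31  i=0*2+1=1

31,1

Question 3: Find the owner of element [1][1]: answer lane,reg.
4,1

r: 1->gid=1,r8=0  c: 1->tid=0,i&1=1
L=1*4+0=4  i=0*2+1=1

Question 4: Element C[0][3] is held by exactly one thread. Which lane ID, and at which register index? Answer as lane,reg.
r:0=>grp=0,rB=0  c:3=>tig=1,lo=1
L=0*4+1=1  i=0*2+1=1

1,1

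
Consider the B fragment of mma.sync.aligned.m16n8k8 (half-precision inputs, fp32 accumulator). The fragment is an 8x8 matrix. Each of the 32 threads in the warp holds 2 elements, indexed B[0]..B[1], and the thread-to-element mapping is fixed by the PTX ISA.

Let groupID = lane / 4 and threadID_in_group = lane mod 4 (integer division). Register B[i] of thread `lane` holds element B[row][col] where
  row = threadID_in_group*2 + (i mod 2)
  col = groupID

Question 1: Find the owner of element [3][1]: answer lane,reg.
c:1=>grp=1  r:3=>tig=1,lo=1
L=1*4+1=5  i=1=1

5,1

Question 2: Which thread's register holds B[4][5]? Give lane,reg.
c=5→G=5  r=4→T=2,p=0
L=5*4+2=22  i=0=0

22,0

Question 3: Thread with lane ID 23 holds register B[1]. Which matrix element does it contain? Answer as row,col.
L=23⇒gr=23>>2=5, th=23&3=3
[1]⇒row 3·2+1=7  col gr=5

7,5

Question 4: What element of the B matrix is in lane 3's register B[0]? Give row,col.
6,0

L=3→G=3>>2=0, T=3&3=3
[0]→row 3·2+0=6  col G=0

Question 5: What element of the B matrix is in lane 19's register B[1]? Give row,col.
7,4

L=19->gid=19>>2=4, tid=19&3=3
[1]->row 3·2+1=7  col gid=4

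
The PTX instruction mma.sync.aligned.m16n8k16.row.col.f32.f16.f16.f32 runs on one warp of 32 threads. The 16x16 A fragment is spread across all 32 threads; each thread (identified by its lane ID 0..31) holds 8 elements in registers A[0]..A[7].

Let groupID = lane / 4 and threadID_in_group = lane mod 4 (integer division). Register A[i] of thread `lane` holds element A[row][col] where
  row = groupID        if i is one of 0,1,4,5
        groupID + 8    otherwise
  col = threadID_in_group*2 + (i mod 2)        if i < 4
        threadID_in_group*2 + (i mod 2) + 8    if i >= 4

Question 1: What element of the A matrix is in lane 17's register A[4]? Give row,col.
lane 17: grp=4 (17/4), tig=1 (17%4)
i=4: r=4+0=4, c=1*2+0+8=10

4,10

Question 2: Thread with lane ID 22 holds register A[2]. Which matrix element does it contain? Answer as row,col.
lane 22->22/4=5, 22 mod 4=2
i=2  r:5+8->13  c:2·2+0+0->4

13,4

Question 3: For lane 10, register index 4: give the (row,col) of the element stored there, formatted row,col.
2,12

lane 10⇒10/4=2, 10 mod 4=2
i=4  r:2+0⇒2  c:2·2+0+8⇒12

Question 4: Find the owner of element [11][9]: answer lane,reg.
r=11→G=3,rhi=1  c=9→chi=1,T=0,p=1
L=3*4+0=12  i=1*4+1*2+1=7

12,7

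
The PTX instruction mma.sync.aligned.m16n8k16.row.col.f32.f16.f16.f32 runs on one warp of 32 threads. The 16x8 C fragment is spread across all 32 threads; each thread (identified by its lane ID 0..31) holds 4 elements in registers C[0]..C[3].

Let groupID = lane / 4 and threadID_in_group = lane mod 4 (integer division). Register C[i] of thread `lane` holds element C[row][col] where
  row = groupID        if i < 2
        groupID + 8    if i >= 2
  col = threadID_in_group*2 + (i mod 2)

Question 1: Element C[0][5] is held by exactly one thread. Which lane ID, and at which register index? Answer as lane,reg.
r:0=>grp=0,rB=0  c:5=>tig=2,lo=1
L=0*4+2=2  i=0*2+1=1

2,1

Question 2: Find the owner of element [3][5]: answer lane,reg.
r=3→G=3,rhi=0  c=5→T=2,p=1
L=3*4+2=14  i=0*2+1=1

14,1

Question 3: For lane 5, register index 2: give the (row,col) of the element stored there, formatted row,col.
9,2

5: G=1,T=1
[2] (1+8,1*2+0) = (9,2)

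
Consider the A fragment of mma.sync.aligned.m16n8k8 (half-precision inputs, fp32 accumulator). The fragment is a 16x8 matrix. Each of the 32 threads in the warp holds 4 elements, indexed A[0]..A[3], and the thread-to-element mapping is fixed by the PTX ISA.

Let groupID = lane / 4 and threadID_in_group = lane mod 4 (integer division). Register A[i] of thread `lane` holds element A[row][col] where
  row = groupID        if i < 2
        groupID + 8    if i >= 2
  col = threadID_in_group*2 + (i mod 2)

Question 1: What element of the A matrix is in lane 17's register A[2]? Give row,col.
12,2

lane 17=>17/4=4, 17 mod 4=1
i=2  r:4+8=>12  c:2·1+0=>2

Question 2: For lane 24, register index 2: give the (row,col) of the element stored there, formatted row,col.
lane 24: gr=6 (24/4), th=0 (24%4)
i=2: r=6+8=14, c=0*2+0=0

14,0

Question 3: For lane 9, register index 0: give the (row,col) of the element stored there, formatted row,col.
lane 9⇒9/4=2, 9 mod 4=1
i=0  r:2+0⇒2  c:2·1+0⇒2

2,2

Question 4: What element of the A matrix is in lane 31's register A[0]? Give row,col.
7,6

L=31->g=31>>2=7, t=31&3=3
[0]->row 7+0=7  col 3·2+0=6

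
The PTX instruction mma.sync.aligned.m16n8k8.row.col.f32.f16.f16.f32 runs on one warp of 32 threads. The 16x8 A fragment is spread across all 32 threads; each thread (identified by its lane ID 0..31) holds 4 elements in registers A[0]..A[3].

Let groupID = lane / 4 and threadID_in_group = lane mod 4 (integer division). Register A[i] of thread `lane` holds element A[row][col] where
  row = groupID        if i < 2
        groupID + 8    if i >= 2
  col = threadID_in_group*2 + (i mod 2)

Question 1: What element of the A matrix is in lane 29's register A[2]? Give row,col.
15,2

29: G=7,T=1
[2] (7+8,1*2+0) = (15,2)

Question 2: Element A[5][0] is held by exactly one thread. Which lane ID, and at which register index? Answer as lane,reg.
r: 5->gid=5,r8=0  c: 0->tid=0,i&1=0
L=5*4+0=20  i=0*2+0=0

20,0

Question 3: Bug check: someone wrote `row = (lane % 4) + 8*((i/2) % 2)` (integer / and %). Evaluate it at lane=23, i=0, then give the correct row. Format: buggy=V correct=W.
buggy=3 correct=5

`(lane % 4) + 8*((i/2) % 2)`[23,0]->3
lane 23->23/4=5, 23 mod 4=3
i=0  r:5+0->5  c:2·3+0->6
row: 3 vs 5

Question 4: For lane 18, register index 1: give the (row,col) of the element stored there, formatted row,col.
lane 18: grp=4 (18/4), tig=2 (18%4)
i=1: r=4+0=4, c=2*2+1=5

4,5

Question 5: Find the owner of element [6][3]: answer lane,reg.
r:6=>grp=6,rB=0  c:3=>tig=1,lo=1
L=6*4+1=25  i=0*2+1=1

25,1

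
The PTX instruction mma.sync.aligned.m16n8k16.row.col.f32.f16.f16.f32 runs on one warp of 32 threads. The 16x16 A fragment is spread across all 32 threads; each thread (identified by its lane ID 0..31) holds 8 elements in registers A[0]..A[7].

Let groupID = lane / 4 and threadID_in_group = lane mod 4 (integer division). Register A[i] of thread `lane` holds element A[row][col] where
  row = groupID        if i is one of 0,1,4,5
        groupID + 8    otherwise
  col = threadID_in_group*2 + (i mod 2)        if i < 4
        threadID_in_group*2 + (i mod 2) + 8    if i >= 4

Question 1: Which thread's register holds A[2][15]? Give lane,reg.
r=2->g=2,rb=0  c=15->cb=1,t=3,b0=1
L=2*4+3=11  i=1*4+0*2+1=5

11,5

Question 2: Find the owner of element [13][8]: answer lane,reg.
r=13→G=5,rhi=1  c=8→chi=1,T=0,p=0
L=5*4+0=20  i=1*4+1*2+0=6

20,6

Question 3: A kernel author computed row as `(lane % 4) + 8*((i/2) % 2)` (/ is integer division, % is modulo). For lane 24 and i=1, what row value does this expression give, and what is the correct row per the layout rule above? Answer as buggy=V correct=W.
`(lane % 4) + 8*((i/2) % 2)`[24,1]⇒0
L=24⇒gr=24>>2=6, th=24&3=0
[1]⇒row 6+0=6  col 0·2+1+0=1
row: 0 vs 6

buggy=0 correct=6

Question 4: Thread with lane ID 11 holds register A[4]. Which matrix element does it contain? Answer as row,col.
2,14

11: gid=2,tid=3
[4] (2+0,3*2+0+8) = (2,14)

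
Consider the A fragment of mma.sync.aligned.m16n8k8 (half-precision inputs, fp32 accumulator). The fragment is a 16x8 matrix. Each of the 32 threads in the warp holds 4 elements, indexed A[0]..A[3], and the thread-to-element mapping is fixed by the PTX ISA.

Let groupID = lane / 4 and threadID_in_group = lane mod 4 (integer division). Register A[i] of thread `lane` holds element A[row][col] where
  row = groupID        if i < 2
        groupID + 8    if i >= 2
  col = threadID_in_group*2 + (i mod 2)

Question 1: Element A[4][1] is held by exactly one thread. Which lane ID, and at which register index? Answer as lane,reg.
r=4⇒gr=4,Rb=0  c=1⇒th=0,odd=1
L=4*4+0=16  i=0*2+1=1

16,1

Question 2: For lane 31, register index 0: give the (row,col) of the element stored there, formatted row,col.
31: g=7,t=3
[0] (7+0,3*2+0) = (7,6)

7,6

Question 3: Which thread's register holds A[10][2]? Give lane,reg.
9,2

r=10→G=2,rhi=1  c=2→T=1,p=0
L=2*4+1=9  i=1*2+0=2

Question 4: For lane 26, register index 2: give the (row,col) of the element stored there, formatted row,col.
lane 26->26/4=6, 26 mod 4=2
i=2  r:6+8->14  c:2·2+0->4

14,4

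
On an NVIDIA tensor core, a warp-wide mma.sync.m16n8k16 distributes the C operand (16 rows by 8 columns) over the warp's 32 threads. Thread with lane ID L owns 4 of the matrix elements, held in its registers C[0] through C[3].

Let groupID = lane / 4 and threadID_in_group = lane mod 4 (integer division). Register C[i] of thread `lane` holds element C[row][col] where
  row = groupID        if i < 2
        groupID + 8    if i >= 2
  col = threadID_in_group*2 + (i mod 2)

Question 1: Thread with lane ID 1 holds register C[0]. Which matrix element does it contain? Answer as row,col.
lane 1: G=0 (1/4), T=1 (1%4)
i=0: r=0+0=0, c=1*2+0=2

0,2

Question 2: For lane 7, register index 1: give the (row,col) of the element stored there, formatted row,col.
lane 7⇒7/4=1, 7 mod 4=3
i=1  r:1+0⇒1  c:2·3+1⇒7

1,7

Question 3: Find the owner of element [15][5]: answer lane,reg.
30,3

r=15⇒gr=7,Rb=1  c=5⇒th=2,odd=1
L=7*4+2=30  i=1*2+1=3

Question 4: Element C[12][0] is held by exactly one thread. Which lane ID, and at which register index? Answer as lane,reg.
16,2

r=12->g=4,rb=1  c=0->t=0,b0=0
L=4*4+0=16  i=1*2+0=2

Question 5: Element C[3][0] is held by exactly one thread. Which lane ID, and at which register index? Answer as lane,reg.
r:3=>grp=3,rB=0  c:0=>tig=0,lo=0
L=3*4+0=12  i=0*2+0=0

12,0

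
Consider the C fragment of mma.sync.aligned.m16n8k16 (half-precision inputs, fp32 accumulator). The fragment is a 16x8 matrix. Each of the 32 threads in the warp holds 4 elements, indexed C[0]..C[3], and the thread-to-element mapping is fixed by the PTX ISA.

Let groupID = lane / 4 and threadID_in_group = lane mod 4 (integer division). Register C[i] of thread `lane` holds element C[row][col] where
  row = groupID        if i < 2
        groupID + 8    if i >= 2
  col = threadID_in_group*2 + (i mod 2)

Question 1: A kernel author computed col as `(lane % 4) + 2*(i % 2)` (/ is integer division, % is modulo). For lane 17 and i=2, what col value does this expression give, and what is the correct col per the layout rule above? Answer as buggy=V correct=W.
`(lane % 4) + 2*(i % 2)`[17,2]->1
lane 17->17/4=4, 17 mod 4=1
i=2  r:4+8->12  c:2·1+0->2
col: 1 vs 2

buggy=1 correct=2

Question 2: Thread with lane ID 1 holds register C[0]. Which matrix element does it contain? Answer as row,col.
0,2

lane 1: grp=0 (1/4), tig=1 (1%4)
i=0: r=0+0=0, c=1*2+0=2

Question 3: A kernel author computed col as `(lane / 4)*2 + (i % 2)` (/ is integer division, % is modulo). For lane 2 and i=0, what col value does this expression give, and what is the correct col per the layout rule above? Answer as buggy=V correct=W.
buggy=0 correct=4

`(lane / 4)*2 + (i % 2)`[2,0]=>0
2: grp=0,tig=2
[0] (0+0,2*2+0) = (0,4)
col: 0 vs 4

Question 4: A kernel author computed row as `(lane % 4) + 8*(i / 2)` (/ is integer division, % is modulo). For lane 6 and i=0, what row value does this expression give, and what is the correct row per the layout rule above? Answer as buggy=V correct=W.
`(lane % 4) + 8*(i / 2)`[6,0]=>2
L=6=>grp=6>>2=1, tig=6&3=2
[0]=>row 1+0=1  col 2·2+0=4
row: 2 vs 1

buggy=2 correct=1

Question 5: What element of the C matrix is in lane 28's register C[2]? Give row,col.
lane 28⇒28/4=7, 28 mod 4=0
i=2  r:7+8⇒15  c:2·0+0⇒0

15,0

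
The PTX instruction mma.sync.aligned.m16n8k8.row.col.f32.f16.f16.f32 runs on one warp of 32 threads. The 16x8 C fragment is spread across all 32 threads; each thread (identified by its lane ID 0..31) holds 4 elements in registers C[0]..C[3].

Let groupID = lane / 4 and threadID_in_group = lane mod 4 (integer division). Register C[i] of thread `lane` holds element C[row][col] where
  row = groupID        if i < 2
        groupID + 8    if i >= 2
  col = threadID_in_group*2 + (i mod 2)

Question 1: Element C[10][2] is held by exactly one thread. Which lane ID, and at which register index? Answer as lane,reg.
r: 10->gid=2,r8=1  c: 2->tid=1,i&1=0
L=2*4+1=9  i=1*2+0=2

9,2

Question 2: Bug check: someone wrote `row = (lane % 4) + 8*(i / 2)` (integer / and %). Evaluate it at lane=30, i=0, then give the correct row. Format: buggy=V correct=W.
buggy=2 correct=7

`(lane % 4) + 8*(i / 2)`[30,0]->2
lane 30->30/4=7, 30 mod 4=2
i=0  r:7+0->7  c:2·2+0->4
row: 2 vs 7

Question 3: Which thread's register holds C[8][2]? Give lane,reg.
r=8->g=0,rb=1  c=2->t=1,b0=0
L=0*4+1=1  i=1*2+0=2

1,2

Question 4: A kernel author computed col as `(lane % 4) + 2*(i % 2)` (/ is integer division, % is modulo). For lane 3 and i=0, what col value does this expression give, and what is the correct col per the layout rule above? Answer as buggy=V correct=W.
`(lane % 4) + 2*(i % 2)`[3,0]->3
3: gid=0,tid=3
[0] (0+0,3*2+0) = (0,6)
col: 3 vs 6

buggy=3 correct=6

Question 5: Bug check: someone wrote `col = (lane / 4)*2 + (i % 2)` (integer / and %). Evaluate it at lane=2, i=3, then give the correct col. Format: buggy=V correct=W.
buggy=1 correct=5

`(lane / 4)*2 + (i % 2)`[2,3]→1
lane 2: G=0 (2/4), T=2 (2%4)
i=3: r=0+8=8, c=2*2+1=5
col: 1 vs 5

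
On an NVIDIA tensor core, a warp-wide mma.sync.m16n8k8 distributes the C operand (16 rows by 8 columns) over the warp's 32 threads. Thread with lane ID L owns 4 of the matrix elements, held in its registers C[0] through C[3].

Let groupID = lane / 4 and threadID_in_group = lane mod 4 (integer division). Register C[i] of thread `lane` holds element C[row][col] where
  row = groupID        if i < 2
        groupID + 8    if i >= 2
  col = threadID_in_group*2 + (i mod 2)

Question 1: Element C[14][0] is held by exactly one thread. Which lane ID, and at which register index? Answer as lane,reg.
24,2

r: 14->gid=6,r8=1  c: 0->tid=0,i&1=0
L=6*4+0=24  i=1*2+0=2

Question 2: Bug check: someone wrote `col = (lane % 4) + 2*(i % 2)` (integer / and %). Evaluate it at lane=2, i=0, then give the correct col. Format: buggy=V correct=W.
`(lane % 4) + 2*(i % 2)`[2,0]=>2
lane 2: grp=0 (2/4), tig=2 (2%4)
i=0: r=0+0=0, c=2*2+0=4
col: 2 vs 4

buggy=2 correct=4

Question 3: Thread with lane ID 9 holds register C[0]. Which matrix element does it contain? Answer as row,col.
9: G=2,T=1
[0] (2+0,1*2+0) = (2,2)

2,2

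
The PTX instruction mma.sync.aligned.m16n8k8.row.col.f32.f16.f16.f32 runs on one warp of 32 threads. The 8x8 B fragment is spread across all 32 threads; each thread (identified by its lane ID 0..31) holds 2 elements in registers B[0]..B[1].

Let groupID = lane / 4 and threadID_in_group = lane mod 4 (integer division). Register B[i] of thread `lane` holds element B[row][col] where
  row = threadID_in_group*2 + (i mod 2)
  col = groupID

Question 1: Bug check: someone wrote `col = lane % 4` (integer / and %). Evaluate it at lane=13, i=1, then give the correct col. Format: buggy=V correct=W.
`lane % 4`[13,1]⇒1
lane 13: gr=3 (13/4), th=1 (13%4)
i=1: r=1*2+1=3, c=gr=3
col: 1 vs 3

buggy=1 correct=3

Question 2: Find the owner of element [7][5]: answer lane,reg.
23,1

c:5=>grp=5  r:7=>tig=3,lo=1
L=5*4+3=23  i=1=1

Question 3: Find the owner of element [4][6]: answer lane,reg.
26,0

c=6→G=6  r=4→T=2,p=0
L=6*4+2=26  i=0=0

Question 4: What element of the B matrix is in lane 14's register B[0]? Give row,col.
4,3

14: grp=3,tig=2
[0] (2*2+0,3) = (4,3)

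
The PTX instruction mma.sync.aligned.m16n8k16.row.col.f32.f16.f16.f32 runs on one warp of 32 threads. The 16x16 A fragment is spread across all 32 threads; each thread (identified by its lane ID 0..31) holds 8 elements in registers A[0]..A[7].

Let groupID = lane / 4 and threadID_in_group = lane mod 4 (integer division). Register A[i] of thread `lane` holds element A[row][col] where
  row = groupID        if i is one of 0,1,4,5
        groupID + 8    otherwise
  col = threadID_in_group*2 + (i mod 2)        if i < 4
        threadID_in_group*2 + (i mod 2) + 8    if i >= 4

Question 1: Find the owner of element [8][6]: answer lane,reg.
3,2

r:8=>grp=0,rB=1  c:6=>cB=0,tig=3,lo=0
L=0*4+3=3  i=0*4+1*2+0=2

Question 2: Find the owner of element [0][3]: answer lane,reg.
1,1

r=0→G=0,rhi=0  c=3→chi=0,T=1,p=1
L=0*4+1=1  i=0*4+0*2+1=1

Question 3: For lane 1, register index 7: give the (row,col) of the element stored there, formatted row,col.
8,11

lane 1=>1/4=0, 1 mod 4=1
i=7  r:0+8=>8  c:2·1+1+8=>11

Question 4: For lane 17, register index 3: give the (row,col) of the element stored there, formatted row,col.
12,3

17: G=4,T=1
[3] (4+8,1*2+1+0) = (12,3)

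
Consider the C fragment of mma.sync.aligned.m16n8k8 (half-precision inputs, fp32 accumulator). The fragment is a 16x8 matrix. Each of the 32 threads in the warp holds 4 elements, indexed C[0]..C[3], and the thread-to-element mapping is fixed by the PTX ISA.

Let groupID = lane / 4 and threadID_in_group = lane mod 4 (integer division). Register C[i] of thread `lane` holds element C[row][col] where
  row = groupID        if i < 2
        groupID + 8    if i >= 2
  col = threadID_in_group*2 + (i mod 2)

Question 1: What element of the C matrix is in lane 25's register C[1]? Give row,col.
lane 25: g=6 (25/4), t=1 (25%4)
i=1: r=6+0=6, c=1*2+1=3

6,3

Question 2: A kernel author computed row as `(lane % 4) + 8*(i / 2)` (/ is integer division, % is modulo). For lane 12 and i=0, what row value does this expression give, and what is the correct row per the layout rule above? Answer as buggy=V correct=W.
`(lane % 4) + 8*(i / 2)`[12,0]→0
12: G=3,T=0
[0] (3+0,0*2+0) = (3,0)
row: 0 vs 3

buggy=0 correct=3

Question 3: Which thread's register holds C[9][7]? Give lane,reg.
7,3

r=9⇒gr=1,Rb=1  c=7⇒th=3,odd=1
L=1*4+3=7  i=1*2+1=3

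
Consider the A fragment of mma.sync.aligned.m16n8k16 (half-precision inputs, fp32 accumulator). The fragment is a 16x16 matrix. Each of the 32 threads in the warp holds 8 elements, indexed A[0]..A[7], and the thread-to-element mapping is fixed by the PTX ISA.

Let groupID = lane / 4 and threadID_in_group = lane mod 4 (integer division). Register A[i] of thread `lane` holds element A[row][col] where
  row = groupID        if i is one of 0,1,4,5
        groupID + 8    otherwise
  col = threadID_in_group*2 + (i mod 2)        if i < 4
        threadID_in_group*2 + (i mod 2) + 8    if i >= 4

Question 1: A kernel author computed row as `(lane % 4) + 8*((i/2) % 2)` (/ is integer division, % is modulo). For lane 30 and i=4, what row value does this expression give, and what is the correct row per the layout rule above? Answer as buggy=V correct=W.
`(lane % 4) + 8*((i/2) % 2)`[30,4]=>2
30: grp=7,tig=2
[4] (7+0,2*2+0+8) = (7,12)
row: 2 vs 7

buggy=2 correct=7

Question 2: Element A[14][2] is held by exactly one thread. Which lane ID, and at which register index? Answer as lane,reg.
25,2

r:14=>grp=6,rB=1  c:2=>cB=0,tig=1,lo=0
L=6*4+1=25  i=0*4+1*2+0=2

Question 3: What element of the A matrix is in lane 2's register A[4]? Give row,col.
0,12

L=2->g=2>>2=0, t=2&3=2
[4]->row 0+0=0  col 2·2+0+8=12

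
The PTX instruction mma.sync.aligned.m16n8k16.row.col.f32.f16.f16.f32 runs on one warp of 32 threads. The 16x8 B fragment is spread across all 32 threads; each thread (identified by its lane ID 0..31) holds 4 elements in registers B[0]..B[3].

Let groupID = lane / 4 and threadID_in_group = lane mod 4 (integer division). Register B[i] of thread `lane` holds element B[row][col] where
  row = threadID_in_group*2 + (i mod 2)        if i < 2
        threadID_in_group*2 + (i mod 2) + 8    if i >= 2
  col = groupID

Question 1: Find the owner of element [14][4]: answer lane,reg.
c=4->g=4  r=14->rb=1,t=3,b0=0
L=4*4+3=19  i=1*2+0=2

19,2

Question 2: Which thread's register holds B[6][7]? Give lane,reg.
31,0

c:7=>grp=7  r:6=>rB=0,tig=3,lo=0
L=7*4+3=31  i=0*2+0=0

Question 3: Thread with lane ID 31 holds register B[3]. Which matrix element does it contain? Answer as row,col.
15,7

lane 31=>31/4=7, 31 mod 4=3
i=3  r:2·3+1+8=>15  c:7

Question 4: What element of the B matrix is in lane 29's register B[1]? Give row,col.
3,7

L=29=>grp=29>>2=7, tig=29&3=1
[1]=>row 1·2+1+0=3  col grp=7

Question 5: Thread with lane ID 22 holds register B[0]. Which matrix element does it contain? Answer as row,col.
4,5

22: grp=5,tig=2
[0] (2*2+0+0,5) = (4,5)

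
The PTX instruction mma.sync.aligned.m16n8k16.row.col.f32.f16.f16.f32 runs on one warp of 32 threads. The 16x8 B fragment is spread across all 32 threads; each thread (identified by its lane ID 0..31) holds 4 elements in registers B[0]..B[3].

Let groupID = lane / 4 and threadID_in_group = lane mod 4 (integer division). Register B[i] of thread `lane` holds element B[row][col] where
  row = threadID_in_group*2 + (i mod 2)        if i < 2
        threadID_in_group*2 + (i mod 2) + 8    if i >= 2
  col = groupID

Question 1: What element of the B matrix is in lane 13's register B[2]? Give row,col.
L=13=>grp=13>>2=3, tig=13&3=1
[2]=>row 1·2+0+8=10  col grp=3

10,3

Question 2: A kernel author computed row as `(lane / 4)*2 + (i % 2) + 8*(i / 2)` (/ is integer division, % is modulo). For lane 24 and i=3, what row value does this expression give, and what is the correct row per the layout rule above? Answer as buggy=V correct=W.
`(lane / 4)*2 + (i % 2) + 8*(i / 2)`[24,3]=>21
24: grp=6,tig=0
[3] (0*2+1+8,6) = (9,6)
row: 21 vs 9

buggy=21 correct=9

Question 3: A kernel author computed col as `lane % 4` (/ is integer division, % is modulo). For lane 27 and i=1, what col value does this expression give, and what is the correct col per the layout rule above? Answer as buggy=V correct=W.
`lane % 4`[27,1]=>3
L=27=>grp=27>>2=6, tig=27&3=3
[1]=>row 3·2+1+0=7  col grp=6
col: 3 vs 6

buggy=3 correct=6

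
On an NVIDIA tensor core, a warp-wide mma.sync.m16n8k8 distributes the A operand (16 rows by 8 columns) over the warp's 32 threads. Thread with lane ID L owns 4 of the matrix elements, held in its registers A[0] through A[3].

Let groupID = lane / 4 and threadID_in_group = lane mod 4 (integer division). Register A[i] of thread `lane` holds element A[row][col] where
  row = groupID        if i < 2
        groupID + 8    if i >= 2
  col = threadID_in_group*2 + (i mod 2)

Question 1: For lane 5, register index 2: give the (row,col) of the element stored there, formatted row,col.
9,2

lane 5->5/4=1, 5 mod 4=1
i=2  r:1+8->9  c:2·1+0->2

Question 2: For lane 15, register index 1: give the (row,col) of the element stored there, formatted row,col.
15: g=3,t=3
[1] (3+0,3*2+1) = (3,7)

3,7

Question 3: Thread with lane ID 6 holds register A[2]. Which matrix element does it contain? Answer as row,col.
9,4

lane 6⇒6/4=1, 6 mod 4=2
i=2  r:1+8⇒9  c:2·2+0⇒4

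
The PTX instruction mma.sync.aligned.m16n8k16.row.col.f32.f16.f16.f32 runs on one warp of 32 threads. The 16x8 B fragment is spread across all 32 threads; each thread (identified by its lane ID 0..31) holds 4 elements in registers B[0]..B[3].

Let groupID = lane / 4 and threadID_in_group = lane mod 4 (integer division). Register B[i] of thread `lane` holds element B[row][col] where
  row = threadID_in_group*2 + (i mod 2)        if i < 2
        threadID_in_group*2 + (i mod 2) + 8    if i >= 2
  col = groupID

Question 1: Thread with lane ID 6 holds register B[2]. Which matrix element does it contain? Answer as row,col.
6: gid=1,tid=2
[2] (2*2+0+8,1) = (12,1)

12,1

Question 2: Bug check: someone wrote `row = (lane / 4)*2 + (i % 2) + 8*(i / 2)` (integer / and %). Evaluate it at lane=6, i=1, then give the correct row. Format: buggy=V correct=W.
`(lane / 4)*2 + (i % 2) + 8*(i / 2)`[6,1]->3
lane 6: gid=1 (6/4), tid=2 (6%4)
i=1: r=2*2+1+0=5, c=gid=1
row: 3 vs 5

buggy=3 correct=5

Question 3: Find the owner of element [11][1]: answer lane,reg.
c=1→G=1  r=11→rhi=1,T=1,p=1
L=1*4+1=5  i=1*2+1=3

5,3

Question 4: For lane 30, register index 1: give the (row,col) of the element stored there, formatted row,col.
5,7

lane 30: grp=7 (30/4), tig=2 (30%4)
i=1: r=2*2+1+0=5, c=grp=7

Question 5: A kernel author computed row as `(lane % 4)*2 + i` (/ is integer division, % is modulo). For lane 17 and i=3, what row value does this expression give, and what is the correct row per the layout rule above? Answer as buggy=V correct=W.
buggy=5 correct=11

`(lane % 4)*2 + i`[17,3]⇒5
lane 17⇒17/4=4, 17 mod 4=1
i=3  r:2·1+1+8⇒11  c:4
row: 5 vs 11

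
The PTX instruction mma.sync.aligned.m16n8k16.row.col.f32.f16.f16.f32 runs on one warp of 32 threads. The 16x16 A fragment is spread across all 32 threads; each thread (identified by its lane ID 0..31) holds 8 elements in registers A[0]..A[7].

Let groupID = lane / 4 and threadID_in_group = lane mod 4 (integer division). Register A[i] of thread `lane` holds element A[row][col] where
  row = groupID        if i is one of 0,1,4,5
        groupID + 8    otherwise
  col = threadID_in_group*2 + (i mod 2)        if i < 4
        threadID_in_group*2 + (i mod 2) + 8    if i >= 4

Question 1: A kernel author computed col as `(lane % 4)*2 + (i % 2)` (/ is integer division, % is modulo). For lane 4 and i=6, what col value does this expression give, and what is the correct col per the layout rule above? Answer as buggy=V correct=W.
`(lane % 4)*2 + (i % 2)`[4,6]=>0
L=4=>grp=4>>2=1, tig=4&3=0
[6]=>row 1+8=9  col 0·2+0+8=8
col: 0 vs 8

buggy=0 correct=8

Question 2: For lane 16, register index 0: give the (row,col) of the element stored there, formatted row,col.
4,0

lane 16->16/4=4, 16 mod 4=0
i=0  r:4+0->4  c:2·0+0+0->0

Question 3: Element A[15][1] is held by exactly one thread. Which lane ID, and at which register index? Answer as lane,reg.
28,3

r=15→G=7,rhi=1  c=1→chi=0,T=0,p=1
L=7*4+0=28  i=0*4+1*2+1=3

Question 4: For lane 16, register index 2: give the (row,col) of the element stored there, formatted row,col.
lane 16: G=4 (16/4), T=0 (16%4)
i=2: r=4+8=12, c=0*2+0+0=0

12,0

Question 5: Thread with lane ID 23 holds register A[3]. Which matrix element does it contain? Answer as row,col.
lane 23: gid=5 (23/4), tid=3 (23%4)
i=3: r=5+8=13, c=3*2+1+0=7

13,7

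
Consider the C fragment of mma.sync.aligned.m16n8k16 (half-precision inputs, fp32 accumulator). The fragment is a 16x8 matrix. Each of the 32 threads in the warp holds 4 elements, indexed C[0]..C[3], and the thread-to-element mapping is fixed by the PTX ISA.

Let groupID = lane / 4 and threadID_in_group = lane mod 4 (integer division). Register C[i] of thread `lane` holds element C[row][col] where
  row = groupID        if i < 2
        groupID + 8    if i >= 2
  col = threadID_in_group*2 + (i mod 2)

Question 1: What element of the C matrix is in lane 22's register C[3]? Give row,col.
lane 22→22/4=5, 22 mod 4=2
i=3  r:5+8→13  c:2·2+1→5

13,5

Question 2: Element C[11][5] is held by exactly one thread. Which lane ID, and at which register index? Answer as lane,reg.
r: 11->gid=3,r8=1  c: 5->tid=2,i&1=1
L=3*4+2=14  i=1*2+1=3

14,3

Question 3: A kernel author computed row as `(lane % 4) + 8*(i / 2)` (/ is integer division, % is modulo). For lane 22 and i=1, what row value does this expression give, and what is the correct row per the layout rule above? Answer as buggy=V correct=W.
buggy=2 correct=5

`(lane % 4) + 8*(i / 2)`[22,1]→2
L=22→G=22>>2=5, T=22&3=2
[1]→row 5+0=5  col 2·2+1=5
row: 2 vs 5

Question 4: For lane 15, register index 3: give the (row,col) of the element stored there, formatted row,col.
lane 15: gr=3 (15/4), th=3 (15%4)
i=3: r=3+8=11, c=3*2+1=7

11,7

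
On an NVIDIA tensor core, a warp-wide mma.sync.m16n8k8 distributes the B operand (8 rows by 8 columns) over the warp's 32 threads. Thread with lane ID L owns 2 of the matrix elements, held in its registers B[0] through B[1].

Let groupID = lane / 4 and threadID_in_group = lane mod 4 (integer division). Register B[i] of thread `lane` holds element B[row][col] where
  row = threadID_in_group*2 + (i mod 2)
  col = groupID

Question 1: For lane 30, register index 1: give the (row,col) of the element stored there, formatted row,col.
30: G=7,T=2
[1] (2*2+1,7) = (5,7)

5,7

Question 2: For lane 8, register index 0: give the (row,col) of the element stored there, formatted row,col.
8: gid=2,tid=0
[0] (0*2+0,2) = (0,2)

0,2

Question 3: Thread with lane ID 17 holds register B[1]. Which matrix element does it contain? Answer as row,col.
lane 17->17/4=4, 17 mod 4=1
i=1  r:2·1+1->3  c:4

3,4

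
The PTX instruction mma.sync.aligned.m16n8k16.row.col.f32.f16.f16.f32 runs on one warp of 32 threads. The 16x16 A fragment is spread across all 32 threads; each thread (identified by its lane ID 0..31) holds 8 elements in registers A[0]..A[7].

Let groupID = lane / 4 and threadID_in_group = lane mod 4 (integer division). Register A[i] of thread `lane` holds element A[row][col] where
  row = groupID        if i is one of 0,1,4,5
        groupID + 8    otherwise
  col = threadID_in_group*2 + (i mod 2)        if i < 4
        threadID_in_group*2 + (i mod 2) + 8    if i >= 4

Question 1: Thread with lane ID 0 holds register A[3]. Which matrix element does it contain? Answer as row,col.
8,1

lane 0: grp=0 (0/4), tig=0 (0%4)
i=3: r=0+8=8, c=0*2+1+0=1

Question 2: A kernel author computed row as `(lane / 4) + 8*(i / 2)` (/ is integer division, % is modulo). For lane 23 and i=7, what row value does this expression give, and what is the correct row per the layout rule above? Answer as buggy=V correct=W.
`(lane / 4) + 8*(i / 2)`[23,7]->29
lane 23: g=5 (23/4), t=3 (23%4)
i=7: r=5+8=13, c=3*2+1+8=15
row: 29 vs 13

buggy=29 correct=13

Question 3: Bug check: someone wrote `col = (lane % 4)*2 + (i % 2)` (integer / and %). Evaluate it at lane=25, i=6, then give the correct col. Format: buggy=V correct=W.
buggy=2 correct=10

`(lane % 4)*2 + (i % 2)`[25,6]=>2
lane 25=>25/4=6, 25 mod 4=1
i=6  r:6+8=>14  c:2·1+0+8=>10
col: 2 vs 10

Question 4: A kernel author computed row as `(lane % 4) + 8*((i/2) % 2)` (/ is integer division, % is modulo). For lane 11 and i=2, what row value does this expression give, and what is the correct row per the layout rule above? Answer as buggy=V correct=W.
`(lane % 4) + 8*((i/2) % 2)`[11,2]->11
11: gid=2,tid=3
[2] (2+8,3*2+0+0) = (10,6)
row: 11 vs 10

buggy=11 correct=10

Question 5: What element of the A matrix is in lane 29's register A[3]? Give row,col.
15,3

lane 29=>29/4=7, 29 mod 4=1
i=3  r:7+8=>15  c:2·1+1+0=>3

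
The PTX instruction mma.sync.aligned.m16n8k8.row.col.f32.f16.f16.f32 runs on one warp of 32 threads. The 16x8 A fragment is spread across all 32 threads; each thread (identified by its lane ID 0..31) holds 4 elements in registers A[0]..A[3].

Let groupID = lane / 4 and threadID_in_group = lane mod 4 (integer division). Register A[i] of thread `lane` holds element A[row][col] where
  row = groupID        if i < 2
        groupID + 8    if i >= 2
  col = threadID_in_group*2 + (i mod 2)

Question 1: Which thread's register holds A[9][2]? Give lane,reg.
r=9->g=1,rb=1  c=2->t=1,b0=0
L=1*4+1=5  i=1*2+0=2

5,2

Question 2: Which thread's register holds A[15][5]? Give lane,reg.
r=15->g=7,rb=1  c=5->t=2,b0=1
L=7*4+2=30  i=1*2+1=3

30,3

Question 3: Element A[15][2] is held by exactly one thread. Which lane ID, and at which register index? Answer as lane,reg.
29,2

r:15=>grp=7,rB=1  c:2=>tig=1,lo=0
L=7*4+1=29  i=1*2+0=2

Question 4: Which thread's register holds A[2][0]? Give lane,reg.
8,0

r:2=>grp=2,rB=0  c:0=>tig=0,lo=0
L=2*4+0=8  i=0*2+0=0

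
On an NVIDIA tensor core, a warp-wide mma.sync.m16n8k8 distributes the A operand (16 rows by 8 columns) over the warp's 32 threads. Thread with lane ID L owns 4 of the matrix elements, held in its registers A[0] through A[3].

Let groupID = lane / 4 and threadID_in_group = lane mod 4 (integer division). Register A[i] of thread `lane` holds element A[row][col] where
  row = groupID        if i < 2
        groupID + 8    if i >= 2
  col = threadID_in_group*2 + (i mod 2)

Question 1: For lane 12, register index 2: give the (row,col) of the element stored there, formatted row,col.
11,0

L=12->gid=12>>2=3, tid=12&3=0
[2]->row 3+8=11  col 0·2+0=0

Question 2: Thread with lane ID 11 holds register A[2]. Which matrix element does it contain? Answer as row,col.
lane 11->11/4=2, 11 mod 4=3
i=2  r:2+8->10  c:2·3+0->6

10,6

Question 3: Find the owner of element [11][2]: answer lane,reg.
13,2

r:11=>grp=3,rB=1  c:2=>tig=1,lo=0
L=3*4+1=13  i=1*2+0=2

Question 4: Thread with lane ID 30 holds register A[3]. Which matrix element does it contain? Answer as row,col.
15,5

L=30=>grp=30>>2=7, tig=30&3=2
[3]=>row 7+8=15  col 2·2+1=5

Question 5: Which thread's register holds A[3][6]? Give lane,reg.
r=3->g=3,rb=0  c=6->t=3,b0=0
L=3*4+3=15  i=0*2+0=0

15,0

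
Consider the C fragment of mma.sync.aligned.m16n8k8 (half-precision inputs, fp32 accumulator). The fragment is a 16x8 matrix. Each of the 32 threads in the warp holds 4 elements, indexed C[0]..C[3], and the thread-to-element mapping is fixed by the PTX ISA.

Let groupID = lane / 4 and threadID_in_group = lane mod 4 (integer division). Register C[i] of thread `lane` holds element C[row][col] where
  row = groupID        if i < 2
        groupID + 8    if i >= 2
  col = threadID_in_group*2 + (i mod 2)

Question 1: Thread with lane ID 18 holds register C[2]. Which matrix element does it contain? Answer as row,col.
lane 18: gr=4 (18/4), th=2 (18%4)
i=2: r=4+8=12, c=2*2+0=4

12,4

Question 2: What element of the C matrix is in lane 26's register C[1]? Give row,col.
lane 26: G=6 (26/4), T=2 (26%4)
i=1: r=6+0=6, c=2*2+1=5

6,5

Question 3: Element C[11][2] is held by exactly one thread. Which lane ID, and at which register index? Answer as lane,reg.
13,2

r=11→G=3,rhi=1  c=2→T=1,p=0
L=3*4+1=13  i=1*2+0=2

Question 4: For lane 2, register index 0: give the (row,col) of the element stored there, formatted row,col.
lane 2→2/4=0, 2 mod 4=2
i=0  r:0+0→0  c:2·2+0→4

0,4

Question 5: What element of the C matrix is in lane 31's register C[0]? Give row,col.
31: gid=7,tid=3
[0] (7+0,3*2+0) = (7,6)

7,6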